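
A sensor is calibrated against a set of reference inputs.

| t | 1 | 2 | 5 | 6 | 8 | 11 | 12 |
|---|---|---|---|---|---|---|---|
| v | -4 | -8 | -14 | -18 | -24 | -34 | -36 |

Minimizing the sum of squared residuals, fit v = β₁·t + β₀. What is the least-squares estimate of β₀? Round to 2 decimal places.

β₀ = -0.93

From the data, Σt·t = 395, Σt = 45, Σ1 = 7.
Moment sums: Σt·v = -1196, Σv = -138.
AᵀA·[β₁, β₀]ᵀ = Aᵀv becomes [[395, 45]; [45, 7]]·[β₁, β₀]ᵀ = [-1196, -138]ᵀ.
det = 395·7 − 45² = 740.
β₁ = ((-1196)·7 − 45·(-138))/740 = -1081/370; β₀ = (395·(-138) − 45·(-1196))/740 = -69/74.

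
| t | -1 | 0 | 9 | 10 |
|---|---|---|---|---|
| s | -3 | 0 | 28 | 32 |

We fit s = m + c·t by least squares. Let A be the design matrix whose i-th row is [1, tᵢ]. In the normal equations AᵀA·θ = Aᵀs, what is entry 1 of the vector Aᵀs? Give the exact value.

57

Entry 1 ↔ basis 1, so (Aᵀs)_{1} = Σᵢ sᵢ = (1)·(-3) + (1)·(0) + (1)·(28) + (1)·(32) = 57.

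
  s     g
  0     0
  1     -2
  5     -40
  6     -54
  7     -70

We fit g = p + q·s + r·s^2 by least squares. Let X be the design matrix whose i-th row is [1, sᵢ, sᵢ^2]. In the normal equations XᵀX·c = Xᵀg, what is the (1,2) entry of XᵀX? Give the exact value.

Row 1 ↔ basis 1, column 2 ↔ basis s, so (XᵀX)_{1,2} = Σᵢ s = (1)·(0) + (1)·(1) + (1)·(5) + (1)·(6) + (1)·(7) = 19.

19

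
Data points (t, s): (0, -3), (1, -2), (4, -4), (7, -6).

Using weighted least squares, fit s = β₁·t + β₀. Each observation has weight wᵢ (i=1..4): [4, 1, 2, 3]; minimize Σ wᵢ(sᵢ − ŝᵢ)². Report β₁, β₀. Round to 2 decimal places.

Setting ∂/∂β₁ … = 0 gives: 180·β₁ + 30·β₀ = -160;  30·β₁ + 10·β₀ = -40.
(Σwᵢ·t·t = 180, Σwᵢ·t = 30, Σwᵢ·1 = 10, Σwᵢ·t·s = -160, Σwᵢ·s = -40.)
Determinant 180·10 − 30² = 900.
β₁ = ((-160)·10 − 30·(-40))/900 = -4/9; β₀ = (180·(-40) − 30·(-160))/900 = -8/3.

β₁ = -0.44, β₀ = -2.67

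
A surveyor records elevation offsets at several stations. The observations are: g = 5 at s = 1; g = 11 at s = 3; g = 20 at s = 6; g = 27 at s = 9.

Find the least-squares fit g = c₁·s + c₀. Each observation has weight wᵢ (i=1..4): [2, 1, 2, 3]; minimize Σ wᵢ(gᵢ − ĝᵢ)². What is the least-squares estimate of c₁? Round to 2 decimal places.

c₁ = 2.75

With design matrix A, AᵀWA = [[326, 44]; [44, 8]] and AᵀWg = [1012, 142]ᵀ.
det = 326·8 − 44² = 672.
c₁ = (1012·8 − 44·142)/672 = 11/4; c₀ = (326·142 − 44·1012)/672 = 21/8.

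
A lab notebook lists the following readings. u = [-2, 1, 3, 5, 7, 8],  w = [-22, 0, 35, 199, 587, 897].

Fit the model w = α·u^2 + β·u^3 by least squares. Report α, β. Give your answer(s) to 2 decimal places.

XᵀX·[α, β]ᵀ = Xᵀw reads: 7220·α + 52912·β = 91373;  52912·α + 396212·β = 686601.
(Σu^2·u^2 = 7220, Σu^2·u^3 = 52912, Σu^3·u^3 = 396212, Σu^2·w = 91373, Σu^3·w = 686601.)
Eliminating β: 396212·(row 1) − 52912·(row 2) gives 60970896·α = 396212·91373 − 52912·686601 = -126353036, so α = -31588259/15242724.
Then β = (686601 − 52912·(-31588259/15242724))/396212 = 30632761/15242724.

α = -2.07, β = 2.01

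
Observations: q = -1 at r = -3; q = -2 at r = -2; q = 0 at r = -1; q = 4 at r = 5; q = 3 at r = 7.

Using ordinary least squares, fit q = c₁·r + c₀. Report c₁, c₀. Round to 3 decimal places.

Compute the Gram sums: Σr·r = 88, Σr = 6, Σ1 = 5.
For Xᵀq: Σr·q = 48, Σq = 4.
det = 88·5 − 6² = 404.
c₁ = (48·5 − 6·4)/404 = 54/101; c₀ = (88·4 − 6·48)/404 = 16/101.

c₁ = 0.535, c₀ = 0.158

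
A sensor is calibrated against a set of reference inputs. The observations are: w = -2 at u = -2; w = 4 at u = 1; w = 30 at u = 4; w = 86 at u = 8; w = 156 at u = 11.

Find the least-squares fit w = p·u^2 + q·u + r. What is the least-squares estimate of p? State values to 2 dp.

p = 1.01

MᵀM·[p, q, r]ᵀ = Mᵀw reads: 19010·p + 1900·q + 206·r = 24856;  1900·p + 206·q + 22·r = 2532;  206·p + 22·q + 5·r = 274.
Solving the 3×3 system (Gaussian elimination) gives p = 22726/22479, q = 66260/22479, r = 3994/22479.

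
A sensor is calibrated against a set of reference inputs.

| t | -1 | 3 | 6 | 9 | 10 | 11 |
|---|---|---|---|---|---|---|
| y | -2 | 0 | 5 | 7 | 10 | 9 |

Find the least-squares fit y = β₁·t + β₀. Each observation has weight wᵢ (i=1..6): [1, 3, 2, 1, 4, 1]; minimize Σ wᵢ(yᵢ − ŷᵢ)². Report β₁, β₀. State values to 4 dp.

β₁ = 1.1700, β₀ = -2.4664

The normal equations are: 702·β₁ + 80·β₀ = 624;  80·β₁ + 12·β₀ = 64.
(Σwᵢ·t·t = 702, Σwᵢ·t = 80, Σwᵢ·1 = 12, Σwᵢ·t·y = 624, Σwᵢ·y = 64.)
Determinant 702·12 − 80² = 2024.
β₁ = (624·12 − 80·64)/2024 = 296/253; β₀ = (702·64 − 80·624)/2024 = -624/253.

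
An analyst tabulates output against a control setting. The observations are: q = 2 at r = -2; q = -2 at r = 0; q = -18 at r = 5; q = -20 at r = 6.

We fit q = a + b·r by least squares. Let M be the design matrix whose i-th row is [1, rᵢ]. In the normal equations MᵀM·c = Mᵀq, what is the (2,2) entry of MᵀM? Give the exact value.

Row 2 ↔ basis r, column 2 ↔ basis r, so (MᵀM)_{2,2} = Σᵢ (r)·(r) = (-2)·(-2) + (0)·(0) + (5)·(5) + (6)·(6) = 65.

65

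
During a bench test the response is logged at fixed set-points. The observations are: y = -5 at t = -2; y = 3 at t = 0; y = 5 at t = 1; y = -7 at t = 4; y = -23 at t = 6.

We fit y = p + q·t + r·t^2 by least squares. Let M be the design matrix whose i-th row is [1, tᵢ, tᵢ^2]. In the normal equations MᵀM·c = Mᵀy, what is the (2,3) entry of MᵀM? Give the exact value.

273

Row 2 ↔ basis t, column 3 ↔ basis t^2, so (MᵀM)_{2,3} = Σᵢ (t)·(t^2) = (-2)·(4) + (0)·(0) + (1)·(1) + (4)·(16) + (6)·(36) = 273.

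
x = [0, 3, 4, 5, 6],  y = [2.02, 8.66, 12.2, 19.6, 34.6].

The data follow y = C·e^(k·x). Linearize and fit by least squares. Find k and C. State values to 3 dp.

k = 0.464, C = 2.023

Let Y = ln y. Fitting Y = k·x + ln C by least squares:
Over the data: Σx = 18.0000, Σ(x)² = 86.0000, Σln y = 11.8826, Σx·ln y = 52.6227.
Normal system: [[86.0000, 18.0000]; [18.0000, 5]]·[k, ln C]ᵀ = [52.6227, 11.8826]ᵀ.
Δ = 86.0000·5 − (18.0000)² = 106.0000; k = (52.6227·5 − 18.0000·11.8826)/106.0000 = 0.46440, ln C = (86.0000·11.8826 − 18.0000·52.6227)/106.0000 = 0.70470, so C = exp(0.70470) = 2.02324.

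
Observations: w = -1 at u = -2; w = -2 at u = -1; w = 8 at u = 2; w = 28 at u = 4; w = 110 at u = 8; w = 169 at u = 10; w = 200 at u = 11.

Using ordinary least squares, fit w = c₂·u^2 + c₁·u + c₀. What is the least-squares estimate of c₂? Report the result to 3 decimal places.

c₂ = 1.505

The normal system XᵀX·[c₂, c₁, c₀]ᵀ = Xᵀw is [[29026, 2906, 310]; [2906, 310, 32]; [310, 32, 7]]·[c₂, c₁, c₀]ᵀ = [48614, 4902, 512]ᵀ.
Row-reducing yields c₂ = 42107/27972, c₁ = 6079/3108, c₀ = -133/54.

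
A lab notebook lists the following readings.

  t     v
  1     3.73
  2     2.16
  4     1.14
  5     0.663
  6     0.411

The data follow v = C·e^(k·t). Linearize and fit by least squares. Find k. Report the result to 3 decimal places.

k = -0.425

Taking logs, ln v = k·t + ln C, so regress ln v on t.
Σt = 18.0000, Σ(t)² = 82.0000, Σln v = 0.9174, Σt·ln v = -4.0091.
Normal system: [[82.0000, 18.0000]; [18.0000, 5]]·[k, ln C]ᵀ = [-4.0091, 0.9174]ᵀ.
Δ = 82.0000·5 − (18.0000)² = 86.0000; k = (-4.0091·5 − 18.0000·0.9174)/86.0000 = -0.42510, ln C = (82.0000·0.9174 − 18.0000·-4.0091)/86.0000 = 1.71385.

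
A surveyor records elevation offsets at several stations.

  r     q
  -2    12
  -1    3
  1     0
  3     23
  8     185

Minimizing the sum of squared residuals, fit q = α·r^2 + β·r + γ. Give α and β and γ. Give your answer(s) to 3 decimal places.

α = 3.033, β = -0.933, γ = -1.640

Setting ∂/∂α … = 0 gives: 4195·α + 531·β + 79·γ = 12098;  531·α + 79·β + 9·γ = 1522;  79·α + 9·β + 5·γ = 223.
(Σr^2·r^2 = 4195, Σr^2·r = 531, Σr^2 = 79, Σr·r = 79, Σr = 9, Σ1 = 5, Σr^2·q = 12098, Σr·q = 1522, Σq = 223.)
Solving the 3×3 system (Gaussian elimination) gives α = 256989/84734, β = -79051/84734, γ = -69499/42367.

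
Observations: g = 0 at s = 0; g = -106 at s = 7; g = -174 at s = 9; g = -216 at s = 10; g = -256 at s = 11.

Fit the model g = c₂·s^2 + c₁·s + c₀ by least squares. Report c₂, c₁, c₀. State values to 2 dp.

c₂ = -2.04, c₁ = -1.01, c₀ = 0.09

Compute the Gram sums: Σs^2·s^2 = 33603, Σs^2·s = 3403, Σs^2 = 351, Σs·s = 351, Σs = 37, Σ1 = 5.
And Σs^2·g = -71864, Σs·g = -7284, Σg = -752.
Solving the 3×3 system (Gaussian elimination) gives c₂ = -109368/53671, c₁ = -53942/53671, c₀ = 4686/53671.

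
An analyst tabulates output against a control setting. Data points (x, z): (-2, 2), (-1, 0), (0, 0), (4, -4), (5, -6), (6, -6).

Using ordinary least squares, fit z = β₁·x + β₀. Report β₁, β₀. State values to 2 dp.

β₁ = -1.00, β₀ = -0.33

Entries of AᵀA: Σx·x = 82, Σx = 12, Σ1 = 6.
Right-hand side: Σx·z = -86, Σz = -14.
Normal equations: [[82, 12]; [12, 6]]·[β₁, β₀]ᵀ = [-86, -14]ᵀ.
Eliminating β₀: 6·(row 1) − 12·(row 2) gives 348·β₁ = 6·(-86) − 12·(-14) = -348, so β₁ = -1.
Then β₀ = ((-14) − 12·(-1))/6 = -1/3.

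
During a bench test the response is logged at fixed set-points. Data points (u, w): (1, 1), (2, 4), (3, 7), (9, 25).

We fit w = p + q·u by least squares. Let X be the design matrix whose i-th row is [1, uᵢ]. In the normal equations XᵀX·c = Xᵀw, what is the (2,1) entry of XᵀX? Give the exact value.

15

Row 2 ↔ basis u, column 1 ↔ basis 1, so (XᵀX)_{2,1} = Σᵢ u = (1)·(1) + (2)·(1) + (3)·(1) + (9)·(1) = 15.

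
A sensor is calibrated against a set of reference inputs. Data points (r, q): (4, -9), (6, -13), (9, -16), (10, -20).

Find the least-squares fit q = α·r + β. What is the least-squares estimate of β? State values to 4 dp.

With design matrix X, XᵀX = [[233, 29]; [29, 4]] and Xᵀq = [-458, -58]ᵀ.
det = 233·4 − 29² = 91.
α = ((-458)·4 − 29·(-58))/91 = -150/91; β = (233·(-58) − 29·(-458))/91 = -232/91.

β = -2.5495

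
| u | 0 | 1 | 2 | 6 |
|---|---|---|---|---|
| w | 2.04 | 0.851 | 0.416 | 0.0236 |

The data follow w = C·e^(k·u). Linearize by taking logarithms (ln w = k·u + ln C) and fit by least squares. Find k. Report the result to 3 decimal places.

k = -0.734

Let Y = ln w. Fitting Y = k·u + ln C by least squares:
Σu = 9.0000, Σ(u)² = 41.0000, Σln w = -4.0720, Σu·ln w = -24.3945.
Equations: 41.0000·k + 9.0000·ln C = -24.3945;  9.0000·k + 4·ln C = -4.0720.
Δ = 41.0000·4 − (9.0000)² = 83.0000; k = (-24.3945·4 − 9.0000·-4.0720)/83.0000 = -0.73410, ln C = (41.0000·-4.0720 − 9.0000·-24.3945)/83.0000 = 0.63373.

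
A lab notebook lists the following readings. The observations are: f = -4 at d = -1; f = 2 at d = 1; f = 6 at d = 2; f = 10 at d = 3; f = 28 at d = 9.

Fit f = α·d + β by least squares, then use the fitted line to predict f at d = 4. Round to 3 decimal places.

Entries of MᵀM: Σd·d = 96, Σd = 14, Σ1 = 5.
Moment sums: Σd·f = 300, Σf = 42.
MᵀM·[α, β]ᵀ = Mᵀf becomes [[96, 14]; [14, 5]]·[α, β]ᵀ = [300, 42]ᵀ.
Δ = 96·5 − 14² = 284.
α = (300·5 − 14·42)/284 = 228/71; β = (96·42 − 14·300)/284 = -42/71.
At d = 4: f̂ = (228/71)·(4) + (-42/71)·(1) = 870/71.

f̂ = 12.254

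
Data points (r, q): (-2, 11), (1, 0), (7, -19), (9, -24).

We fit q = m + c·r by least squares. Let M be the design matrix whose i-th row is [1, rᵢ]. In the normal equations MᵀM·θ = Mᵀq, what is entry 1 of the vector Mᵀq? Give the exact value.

Entry 1 ↔ basis 1, so (Mᵀq)_{1} = Σᵢ qᵢ = (1)·(11) + (1)·(0) + (1)·(-19) + (1)·(-24) = -32.

-32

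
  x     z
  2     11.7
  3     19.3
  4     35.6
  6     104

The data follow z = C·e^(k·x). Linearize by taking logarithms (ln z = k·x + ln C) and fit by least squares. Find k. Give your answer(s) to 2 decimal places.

With ln zᵢ as the transformed response and xᵢ as the regressor:
Σx = 15.0000, Σ(x)² = 65.0000, Σln z = 13.6364, Σx·ln z = 55.9552.
Equations: 65.0000·k + 15.0000·ln C = 55.9552;  15.0000·k + 4·ln C = 13.6364.
Δ = 65.0000·4 − (15.0000)² = 35.0000; k = (55.9552·4 − 15.0000·13.6364)/35.0000 = 0.55070, ln C = (65.0000·13.6364 − 15.0000·55.9552)/35.0000 = 1.34399.

k = 0.55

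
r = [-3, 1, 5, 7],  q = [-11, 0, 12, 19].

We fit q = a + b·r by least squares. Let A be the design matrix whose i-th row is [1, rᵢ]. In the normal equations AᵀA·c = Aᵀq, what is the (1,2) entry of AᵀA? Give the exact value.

Row 1 ↔ basis 1, column 2 ↔ basis r, so (AᵀA)_{1,2} = Σᵢ r = (1)·(-3) + (1)·(1) + (1)·(5) + (1)·(7) = 10.

10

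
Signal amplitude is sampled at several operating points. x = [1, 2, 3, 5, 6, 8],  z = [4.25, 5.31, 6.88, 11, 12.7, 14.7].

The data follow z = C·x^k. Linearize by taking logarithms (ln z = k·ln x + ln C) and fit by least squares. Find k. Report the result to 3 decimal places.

k = 0.640

Taking logs, ln z = k·ln x + ln C, so regress ln z on ln x.
Σln x = 7.2724, Σ(ln x)² = 11.8122, Σln z = 12.6725, Σln x·ln z = 17.2785.
Normal system: [[11.8122, 7.2724]; [7.2724, 6]]·[k, ln C]ᵀ = [17.2785, 12.6725]ᵀ.
Solving (det = 17.9853): k = 0.64006, ln C = 1.33628.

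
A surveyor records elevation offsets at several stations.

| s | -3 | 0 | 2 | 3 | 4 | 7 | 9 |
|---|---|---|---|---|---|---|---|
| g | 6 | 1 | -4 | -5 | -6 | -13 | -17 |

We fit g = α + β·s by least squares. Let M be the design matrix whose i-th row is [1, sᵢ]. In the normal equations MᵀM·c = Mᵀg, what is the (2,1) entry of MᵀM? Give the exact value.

Row 2 ↔ basis s, column 1 ↔ basis 1, so (MᵀM)_{2,1} = Σᵢ s = (-3)·(1) + (0)·(1) + (2)·(1) + (3)·(1) + (4)·(1) + (7)·(1) + (9)·(1) = 22.

22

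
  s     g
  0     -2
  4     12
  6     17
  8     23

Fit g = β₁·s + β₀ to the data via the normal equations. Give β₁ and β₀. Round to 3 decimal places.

From the data, Σs·s = 116, Σs = 18, Σ1 = 4.
Moment sums: Σs·g = 334, Σg = 50.
So MᵀM·[β₁, β₀]ᵀ = Mᵀg: [[116, 18]; [18, 4]]·[β₁, β₀]ᵀ = [334, 50]ᵀ.
det = 116·4 − 18² = 140.
β₁ = (334·4 − 18·50)/140 = 109/35; β₀ = (116·50 − 18·334)/140 = -53/35.

β₁ = 3.114, β₀ = -1.514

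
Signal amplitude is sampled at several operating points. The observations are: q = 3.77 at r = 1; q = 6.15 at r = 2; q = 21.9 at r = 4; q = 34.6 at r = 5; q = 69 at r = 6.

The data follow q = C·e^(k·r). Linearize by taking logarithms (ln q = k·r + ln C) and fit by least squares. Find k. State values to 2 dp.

k = 0.58

Linearized form: ln q = k·r + ln C. From the 5 transformed points,
Σr = 18.0000, Σ(r)² = 82.0000, Σln q = 14.0080, Σr·ln q = 60.4298.
Normal system: [[82.0000, 18.0000]; [18.0000, 5]]·[k, ln C]ᵀ = [60.4298, 14.0080]ᵀ.
Slope k = (n·Σr·ln q − Σr·Σln q)/(n·Σ(r)² − (Σr)²) = (5·60.4298 − 18.0000·14.0080)/86.0000 = 0.58146; ln C = (Σln q − k·Σr)/n = 0.70834.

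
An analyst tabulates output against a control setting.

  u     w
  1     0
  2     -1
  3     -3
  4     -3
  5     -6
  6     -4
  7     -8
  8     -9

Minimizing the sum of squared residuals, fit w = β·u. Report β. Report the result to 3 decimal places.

β = -1.005

The normal system XᵀX·[β]ᵀ = Xᵀw is [[204]]·[β]ᵀ = [-205]ᵀ.
β = (-205)/204 = -1.0049.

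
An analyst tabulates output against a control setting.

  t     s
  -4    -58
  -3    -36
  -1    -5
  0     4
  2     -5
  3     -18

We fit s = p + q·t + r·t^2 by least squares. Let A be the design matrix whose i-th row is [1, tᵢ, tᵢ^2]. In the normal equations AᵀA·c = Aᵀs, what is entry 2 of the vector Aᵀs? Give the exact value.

Entry 2 ↔ basis t, so (Aᵀs)_{2} = Σᵢ (t)·sᵢ = (-4)·(-58) + (-3)·(-36) + (-1)·(-5) + (0)·(4) + (2)·(-5) + (3)·(-18) = 281.

281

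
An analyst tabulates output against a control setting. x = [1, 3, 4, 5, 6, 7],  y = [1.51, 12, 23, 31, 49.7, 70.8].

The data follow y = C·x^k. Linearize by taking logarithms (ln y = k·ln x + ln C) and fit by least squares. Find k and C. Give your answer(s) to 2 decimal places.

Let Y = ln y. Fitting Y = k·ln x + ln C by least squares:
Σln x = 7.8320, Σ(ln x)² = 12.7160, Σln y = 17.6324, Σln x·ln y = 27.8914.
Normal system: [[12.7160, 7.8320]; [7.8320, 6]]·[k, ln C]ᵀ = [27.8914, 17.6324]ᵀ.
Solving (det = 14.9557): k = 1.95587, ln C = 0.38566, so C = exp(0.38566) = 1.47058.

k = 1.96, C = 1.47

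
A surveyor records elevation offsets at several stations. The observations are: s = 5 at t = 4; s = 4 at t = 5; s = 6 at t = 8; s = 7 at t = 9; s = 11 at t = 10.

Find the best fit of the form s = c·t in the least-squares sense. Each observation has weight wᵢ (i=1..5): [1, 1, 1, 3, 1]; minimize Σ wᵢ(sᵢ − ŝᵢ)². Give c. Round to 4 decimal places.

Normal-equation sums: Σwᵢ·t·t = 448.
Moment sums: Σwᵢ·t·s = 387.
c = 387/448 = 0.863839.

c = 0.8638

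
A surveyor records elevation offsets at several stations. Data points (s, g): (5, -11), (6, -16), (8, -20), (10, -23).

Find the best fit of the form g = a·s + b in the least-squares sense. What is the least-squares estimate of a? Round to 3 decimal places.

The normal system AᵀA·[a, b]ᵀ = Aᵀg is [[225, 29]; [29, 4]]·[a, b]ᵀ = [-541, -70]ᵀ.
det = 225·4 − 29² = 59.
a = ((-541)·4 − 29·(-70))/59 = -134/59; b = (225·(-70) − 29·(-541))/59 = -61/59.

a = -2.271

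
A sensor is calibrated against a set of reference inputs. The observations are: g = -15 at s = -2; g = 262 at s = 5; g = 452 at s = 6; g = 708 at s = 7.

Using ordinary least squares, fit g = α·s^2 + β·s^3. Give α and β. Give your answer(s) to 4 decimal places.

XᵀX·[α, β]ᵀ = Xᵀg reads: 4338·α + 27676·β = 57454;  27676·α + 179994·β = 373346.
(Σs^2·s^2 = 4338, Σs^2·s^3 = 27676, Σs^3·s^3 = 179994, Σs^2·g = 57454, Σs^3·g = 373346.)
Determinant 4338·179994 − 27676² = 14852996.
α = (57454·179994 − 27676·373346)/14852996 = 2162845/3713249; β = (4338·373346 − 27676·57454)/14852996 = 7369511/3713249.

α = 0.5825, β = 1.9847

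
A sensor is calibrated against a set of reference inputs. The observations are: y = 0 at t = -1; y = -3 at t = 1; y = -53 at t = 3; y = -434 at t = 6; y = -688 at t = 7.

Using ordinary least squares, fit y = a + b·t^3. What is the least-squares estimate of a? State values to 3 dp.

Sums needed: Σ1 = 5, Σt^3 = 586, Σt^3·t^3 = 165036.
Right-hand side: Σy = -1178, Σt^3·y = -331162.
AᵀA·[a, b]ᵀ = Aᵀy becomes [[5, 586]; [586, 165036]]·[a, b]ᵀ = [-1178, -331162]ᵀ.
Δ = 5·165036 − 586² = 481784.
a = ((-1178)·165036 − 586·(-331162))/481784 = -87869/120446; b = (5·(-331162) − 586·(-1178))/481784 = -482751/240892.

a = -0.730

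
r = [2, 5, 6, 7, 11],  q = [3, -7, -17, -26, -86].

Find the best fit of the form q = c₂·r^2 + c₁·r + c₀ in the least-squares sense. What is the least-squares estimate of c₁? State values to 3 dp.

The normal system MᵀM·[c₂, c₁, c₀]ᵀ = Mᵀq is [[18979, 2023, 235]; [2023, 235, 31]; [235, 31, 5]]·[c₂, c₁, c₀]ᵀ = [-12455, -1259, -133]ᵀ.
Inverting the 3×3 Gram matrix, [c₂, c₁, c₀]ᵀ = [-1024/1001, 3382/1001, 41/77]ᵀ.

c₁ = 3.379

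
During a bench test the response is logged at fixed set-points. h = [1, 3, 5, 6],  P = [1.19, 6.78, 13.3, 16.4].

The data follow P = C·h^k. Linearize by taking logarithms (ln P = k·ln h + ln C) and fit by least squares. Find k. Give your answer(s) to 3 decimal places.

k = 1.477

With ln Pᵢ as the transformed response and ln hᵢ as the regressor:
XᵀX = [[7.0076, 4.4998]; [4.4998, 4]], rhs = [11.2796, 7.4730]ᵀ  (here Σln h = 4.4998, Σ(ln h)² = 7.0076, Σln P = 7.4730, Σln h·ln P = 11.2796).
Solving (det = 7.7823): k = 1.47663, ln C = 0.20711.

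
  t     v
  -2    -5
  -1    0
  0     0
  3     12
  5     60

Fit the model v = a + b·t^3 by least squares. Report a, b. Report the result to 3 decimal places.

XᵀX·[a, b]ᵀ = Xᵀv reads: 5·a + 143·b = 67;  143·a + 16419·b = 7864.
det = 5·16419 − 143² = 61646.
a = (67·16419 − 143·7864)/61646 = -1883/4742; b = (5·7864 − 143·67)/61646 = 29739/61646.

a = -0.397, b = 0.482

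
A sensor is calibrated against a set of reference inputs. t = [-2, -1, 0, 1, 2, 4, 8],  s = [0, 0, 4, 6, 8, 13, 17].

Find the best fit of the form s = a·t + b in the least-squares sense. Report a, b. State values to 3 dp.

From the data, Σt·t = 90, Σt = 12, Σ1 = 7.
Moment sums: Σt·s = 210, Σs = 48.
So MᵀM·[a, b]ᵀ = Mᵀs: [[90, 12]; [12, 7]]·[a, b]ᵀ = [210, 48]ᵀ.
Determinant 90·7 − 12² = 486.
a = (210·7 − 12·48)/486 = 149/81; b = (90·48 − 12·210)/486 = 100/27.

a = 1.840, b = 3.704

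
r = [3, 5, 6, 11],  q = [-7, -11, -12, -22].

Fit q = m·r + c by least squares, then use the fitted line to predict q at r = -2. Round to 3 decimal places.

Normal-equation sums: Σr·r = 191, Σr = 25, Σ1 = 4.
And Σr·q = -390, Σq = -52.
Eliminating c: 4·(row 1) − 25·(row 2) gives 139·m = 4·(-390) − 25·(-52) = -260, so m = -260/139.
Then c = ((-52) − 25·(-260/139))/4 = -182/139.
At r = -2: q̂ = (-260/139)·(-2) + (-182/139)·(1) = 338/139.

q̂ = 2.432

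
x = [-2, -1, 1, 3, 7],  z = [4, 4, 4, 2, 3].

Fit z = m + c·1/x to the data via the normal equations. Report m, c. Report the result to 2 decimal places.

m = 3.40, c = -0.35

The normal equations are: 5·m + (-1/42)·c = 17;  (-1/42)·m + (4201/1764)·c = -19/21.
det = 5·(4201/1764) − (-1/42)² = 5251/441.
m = (17·(4201/1764) − (-1/42)·(-19/21))/(5251/441) = 71379/21004; c = (5·(-19/21) − (-1/42)·17)/(5251/441) = -3633/10502.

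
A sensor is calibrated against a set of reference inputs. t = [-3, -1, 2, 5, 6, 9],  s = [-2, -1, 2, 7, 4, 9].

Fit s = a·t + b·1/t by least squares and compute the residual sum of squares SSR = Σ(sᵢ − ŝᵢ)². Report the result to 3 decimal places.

Entries of MᵀM: Σt·t = 156, Σt·1/t = 6, Σ1/t·1/t = 5837/4050.
Moment sums: Σt·s = 151, Σ1/t·s = 86/15.
MᵀM·[a, b]ᵀ = Mᵀs becomes [[156, 6]; [6, 5837/4050]]·[a, b]ᵀ = [151, 86/15]ᵀ.
Eliminating b: (5837/4050)·(row 1) − 6·(row 2) gives (127462/675)·a = (5837/4050)·151 − 6·(86/15) = 742067/4050, so a = 742067/764772.
Then b = ((86/15) − 6·(742067/764772))/(5837/4050) = -3915/63731.
Residuals: 226999/254924, -69685/764772, 17225/191193, 1652465/764772, -115457/63731, 69855/254924; SSR = 6756895/764772.

SSR = 8.835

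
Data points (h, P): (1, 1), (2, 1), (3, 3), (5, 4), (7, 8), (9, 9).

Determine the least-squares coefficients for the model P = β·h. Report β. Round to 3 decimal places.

XᵀX·[β]ᵀ = XᵀP reads: 169·β = 169.
β = 169/169 = 1.

β = 1.000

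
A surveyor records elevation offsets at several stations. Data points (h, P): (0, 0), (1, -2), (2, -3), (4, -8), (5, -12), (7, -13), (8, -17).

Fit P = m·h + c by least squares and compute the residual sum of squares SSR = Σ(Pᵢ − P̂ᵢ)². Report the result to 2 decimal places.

Normal-equation sums: Σh·h = 159, Σh = 27, Σ1 = 7.
Right-hand side: Σh·P = -327, ΣP = -55.
Δ = 159·7 − 27² = 384.
m = ((-327)·7 − 27·(-55))/384 = -67/32; c = (159·(-55) − 27·(-327))/384 = 7/32.
Residuals: -7/32, -1/8, 31/32, 5/32, -7/4, 23/16, -15/32; SSR = 51/8.

SSR = 6.38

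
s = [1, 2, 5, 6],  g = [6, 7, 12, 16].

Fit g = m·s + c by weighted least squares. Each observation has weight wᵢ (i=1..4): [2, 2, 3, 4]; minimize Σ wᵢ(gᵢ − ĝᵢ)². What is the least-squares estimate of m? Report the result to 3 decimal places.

m = 1.972

Forming MᵀWM = [[229, 45]; [45, 11]] and MᵀWg = [604, 126]ᵀ gives MᵀWM·[m, c]ᵀ = MᵀWg.
Δ = 229·11 − 45² = 494.
m = (604·11 − 45·126)/494 = 487/247; c = (229·126 − 45·604)/494 = 837/247.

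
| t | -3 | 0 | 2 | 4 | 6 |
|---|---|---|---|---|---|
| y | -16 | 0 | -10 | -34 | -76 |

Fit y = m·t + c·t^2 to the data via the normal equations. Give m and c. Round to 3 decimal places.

Setting ∂/∂m … = 0 gives: 65·m + 261·c = -564;  261·m + 1649·c = -3464.
Determinant 65·1649 − 261² = 39064.
m = ((-564)·1649 − 261·(-3464))/39064 = -6483/9766; c = (65·(-3464) − 261·(-564))/39064 = -19489/9766.

m = -0.664, c = -1.996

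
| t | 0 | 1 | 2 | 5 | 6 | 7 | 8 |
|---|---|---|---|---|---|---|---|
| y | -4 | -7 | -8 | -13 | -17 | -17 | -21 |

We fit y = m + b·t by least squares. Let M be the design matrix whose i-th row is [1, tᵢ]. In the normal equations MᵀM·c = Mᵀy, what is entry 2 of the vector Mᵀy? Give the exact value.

Entry 2 ↔ basis t, so (Mᵀy)_{2} = Σᵢ (t)·yᵢ = (0)·(-4) + (1)·(-7) + (2)·(-8) + (5)·(-13) + (6)·(-17) + (7)·(-17) + (8)·(-21) = -477.

-477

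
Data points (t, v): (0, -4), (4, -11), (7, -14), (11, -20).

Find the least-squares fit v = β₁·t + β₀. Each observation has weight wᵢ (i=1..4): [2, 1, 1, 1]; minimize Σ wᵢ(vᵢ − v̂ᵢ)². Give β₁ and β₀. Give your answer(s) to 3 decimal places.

β₁ = -1.444, β₀ = -4.247

The normal system XᵀWX·[β₁, β₀]ᵀ = XᵀWv is [[186, 22]; [22, 5]]·[β₁, β₀]ᵀ = [-362, -53]ᵀ.
det = 186·5 − 22² = 446.
β₁ = ((-362)·5 − 22·(-53))/446 = -322/223; β₀ = (186·(-53) − 22·(-362))/446 = -947/223.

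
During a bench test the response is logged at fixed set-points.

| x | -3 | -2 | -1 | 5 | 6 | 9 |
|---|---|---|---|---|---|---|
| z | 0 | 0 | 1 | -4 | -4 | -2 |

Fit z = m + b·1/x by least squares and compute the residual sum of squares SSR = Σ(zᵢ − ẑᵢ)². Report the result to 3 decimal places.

With design matrix A, AᵀA = [[6, -61/45]; [-61/45, 5837/4050]] and Aᵀz = [-9, -121/45]ᵀ.
det = 6·(5837/4050) − (-61/45)² = 2758/405.
m = ((-9)·(5837/4050) − (-61/45)·(-121/45))/(2758/405) = -13459/5516; b = (6·(-121/45) − (-61/45)·(-9))/(2758/405) = -11475/2758.
Residuals: 5809/5516, 496/1379, -3975/5516, -4015/5516, -1195/1379, 711/788; SSR = 21251/5516.

SSR = 3.853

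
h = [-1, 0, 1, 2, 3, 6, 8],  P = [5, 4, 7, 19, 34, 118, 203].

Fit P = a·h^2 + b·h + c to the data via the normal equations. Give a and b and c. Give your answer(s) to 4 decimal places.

XᵀX·[a, b, c]ᵀ = XᵀP reads: 5491·a + 763·b + 115·c = 17634;  763·a + 115·b + 19·c = 2474;  115·a + 19·b + 7·c = 390.
(Σh^2·h^2 = 5491, Σh^2·h = 763, Σh^2 = 115, Σh·h = 115, Σh = 19, Σ1 = 7, Σh^2·P = 17634, Σh·P = 2474, ΣP = 390.)
Row-reducing yields a = 1348/459, b = 661/459, c = 1633/459.

a = 2.9368, b = 1.4401, c = 3.5577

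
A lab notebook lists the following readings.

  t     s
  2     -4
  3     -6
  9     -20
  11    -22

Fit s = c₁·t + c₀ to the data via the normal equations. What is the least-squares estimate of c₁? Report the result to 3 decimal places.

c₁ = -2.094

The normal equations are: 215·c₁ + 25·c₀ = -448;  25·c₁ + 4·c₀ = -52.
det = 215·4 − 25² = 235.
c₁ = ((-448)·4 − 25·(-52))/235 = -492/235; c₀ = (215·(-52) − 25·(-448))/235 = 4/47.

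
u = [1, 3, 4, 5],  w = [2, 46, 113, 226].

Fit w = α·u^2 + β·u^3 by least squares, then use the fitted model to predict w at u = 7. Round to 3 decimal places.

From the data, Σu^2·u^2 = 963, Σu^2·u^3 = 4393, Σu^3·u^3 = 20451.
Right-hand side: Σu^2·w = 7874, Σu^3·w = 36726.
det = 963·20451 − 4393² = 395864.
α = (7874·20451 − 4393·36726)/395864 = -38268/49483; β = (963·36726 − 4393·7874)/395864 = 97082/49483.
At u = 7: ŵ = (-38268/49483)·(49) + (97082/49483)·(343) = 4489142/7069.

ŵ = 635.046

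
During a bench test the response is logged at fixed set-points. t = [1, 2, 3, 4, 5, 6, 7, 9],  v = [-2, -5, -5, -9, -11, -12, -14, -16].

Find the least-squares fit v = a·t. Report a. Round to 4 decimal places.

a = -1.9548

Forming AᵀA = [[221]] and Aᵀv = [-432]ᵀ gives AᵀA·[a]ᵀ = Aᵀv.
a = (-432)/221 = -1.95475.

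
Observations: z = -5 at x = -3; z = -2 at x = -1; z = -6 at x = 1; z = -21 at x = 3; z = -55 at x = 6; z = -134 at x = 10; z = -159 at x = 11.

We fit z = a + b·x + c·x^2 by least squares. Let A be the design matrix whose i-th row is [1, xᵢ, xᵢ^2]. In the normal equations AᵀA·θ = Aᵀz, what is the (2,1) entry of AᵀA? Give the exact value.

Row 2 ↔ basis x, column 1 ↔ basis 1, so (AᵀA)_{2,1} = Σᵢ x = (-3)·(1) + (-1)·(1) + (1)·(1) + (3)·(1) + (6)·(1) + (10)·(1) + (11)·(1) = 27.

27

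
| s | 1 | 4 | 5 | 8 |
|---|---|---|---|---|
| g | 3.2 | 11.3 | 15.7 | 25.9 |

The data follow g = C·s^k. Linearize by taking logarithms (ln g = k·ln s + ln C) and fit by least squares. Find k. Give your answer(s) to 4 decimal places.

With ln gᵢ as the transformed response and ln sᵢ as the regressor:
AᵀA = [[8.8362, 5.0752]; [5.0752, 4]], rhs = [14.5603, 9.5959]ᵀ  (here Σln s = 5.0752, Σ(ln s)² = 8.8362, Σln g = 9.5959, Σln s·ln g = 14.5603).
Δ = 8.8362·4 − (5.0752)² = 9.5873; k = (14.5603·4 − 5.0752·9.5959)/9.5873 = 0.99514, ln C = (8.8362·9.5959 − 5.0752·14.5603)/9.5873 = 1.13634.

k = 0.9951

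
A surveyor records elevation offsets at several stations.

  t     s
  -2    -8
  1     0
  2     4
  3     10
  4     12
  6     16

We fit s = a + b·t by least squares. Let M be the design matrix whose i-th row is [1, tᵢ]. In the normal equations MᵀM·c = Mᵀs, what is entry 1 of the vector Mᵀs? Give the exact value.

34

Entry 1 ↔ basis 1, so (Mᵀs)_{1} = Σᵢ sᵢ = (1)·(-8) + (1)·(0) + (1)·(4) + (1)·(10) + (1)·(12) + (1)·(16) = 34.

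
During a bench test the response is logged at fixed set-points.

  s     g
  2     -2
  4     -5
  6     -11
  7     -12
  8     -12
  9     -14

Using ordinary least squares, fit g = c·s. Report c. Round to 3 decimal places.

Normal-equation sums: Σs·s = 250.
For Mᵀg: Σs·g = -396.
Normal equations: [[250]]·[c]ᵀ = [-396]ᵀ.
c = (-396)/250 = -1.584.

c = -1.584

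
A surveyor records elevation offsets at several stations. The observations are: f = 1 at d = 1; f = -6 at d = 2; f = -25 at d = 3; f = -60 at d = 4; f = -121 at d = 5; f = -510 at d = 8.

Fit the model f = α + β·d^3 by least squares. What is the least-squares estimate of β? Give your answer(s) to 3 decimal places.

β = -1.001

Compute the Gram sums: Σ1 = 6, Σd^3 = 737, Σd^3·d^3 = 282659.
Moment sums: Σf = -721, Σd^3·f = -280807.
AᵀA·[α, β]ᵀ = Aᵀf becomes [[6, 737]; [737, 282659]]·[α, β]ᵀ = [-721, -280807]ᵀ.
Determinant 6·282659 − 737² = 1152785.
α = ((-721)·282659 − 737·(-280807))/1152785 = 631524/230557; β = (6·(-280807) − 737·(-721))/1152785 = -230693/230557.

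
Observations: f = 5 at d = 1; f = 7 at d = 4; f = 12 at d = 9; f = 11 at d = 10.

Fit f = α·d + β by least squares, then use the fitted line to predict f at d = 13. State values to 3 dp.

f̂ = 14.065

Sums needed: Σd·d = 198, Σd = 24, Σ1 = 4.
For Mᵀf: Σd·f = 251, Σf = 35.
So MᵀM·[α, β]ᵀ = Mᵀf: [[198, 24]; [24, 4]]·[α, β]ᵀ = [251, 35]ᵀ.
Δ = 198·4 − 24² = 216.
α = (251·4 − 24·35)/216 = 41/54; β = (198·35 − 24·251)/216 = 151/36.
At d = 13: f̂ = (41/54)·(13) + (151/36)·(1) = 1519/108.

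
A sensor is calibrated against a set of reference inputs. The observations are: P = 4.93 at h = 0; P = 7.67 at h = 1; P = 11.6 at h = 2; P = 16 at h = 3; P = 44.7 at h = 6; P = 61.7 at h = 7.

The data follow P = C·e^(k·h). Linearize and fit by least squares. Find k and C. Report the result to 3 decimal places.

k = 0.355, C = 5.326

Taking logs, ln P = k·h + ln C, so regress ln P on h.
Over the data: Σh = 19.0000, Σ(h)² = 99.0000, Σln P = 16.7785, Σh·ln P = 66.9129.
Normal system: [[99.0000, 19.0000]; [19.0000, 6]]·[k, ln C]ᵀ = [66.9129, 16.7785]ᵀ.
Solving (det = 233.0000): k = 0.35488, ln C = 1.67265, so C = exp(1.67265) = 5.32625.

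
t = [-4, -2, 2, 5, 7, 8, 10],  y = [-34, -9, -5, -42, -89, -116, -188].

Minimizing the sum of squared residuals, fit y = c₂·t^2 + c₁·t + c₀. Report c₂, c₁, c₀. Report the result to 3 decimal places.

c₂ = -1.996, c₁ = 1.081, c₀ = 1.689

Sums needed: Σt^2·t^2 = 17410, Σt^2·t = 1916, Σt^2 = 262, Σt·t = 262, Σt = 26, Σ1 = 7.
For Mᵀy: Σt^2·y = -32235, Σt·y = -3497, Σy = -483.
MᵀM·[c₂, c₁, c₀]ᵀ = Mᵀy becomes [[17410, 1916, 262]; [1916, 262, 26]; [262, 26, 7]]·[c₂, c₁, c₀]ᵀ = [-32235, -3497, -483]ᵀ.
Inverting the 3×3 Gram matrix, [c₂, c₁, c₀]ᵀ = [-859001/430374, 155129/143458, 363397/215187]ᵀ.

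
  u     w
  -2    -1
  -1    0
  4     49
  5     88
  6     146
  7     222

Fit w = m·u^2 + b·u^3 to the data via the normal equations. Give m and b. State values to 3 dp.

Entries of AᵀA: Σu^2·u^2 = 4595, Σu^2·u^3 = 28699, Σu^3·u^3 = 184091.
And Σu^2·w = 19114, Σu^3·w = 121826.
So AᵀA·[m, b]ᵀ = Aᵀw: [[4595, 28699]; [28699, 184091]]·[m, b]ᵀ = [19114, 121826]ᵀ.
Δ = 4595·184091 − 28699² = 22265544.
m = (19114·184091 − 28699·121826)/22265544 = 934625/927731; b = (4595·121826 − 28699·19114)/22265544 = 468241/927731.

m = 1.007, b = 0.505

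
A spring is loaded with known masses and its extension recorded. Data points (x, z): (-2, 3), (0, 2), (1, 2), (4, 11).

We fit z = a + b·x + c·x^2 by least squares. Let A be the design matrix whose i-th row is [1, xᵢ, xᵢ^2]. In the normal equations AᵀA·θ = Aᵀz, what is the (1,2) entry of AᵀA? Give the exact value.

Row 1 ↔ basis 1, column 2 ↔ basis x, so (AᵀA)_{1,2} = Σᵢ x = (1)·(-2) + (1)·(0) + (1)·(1) + (1)·(4) = 3.

3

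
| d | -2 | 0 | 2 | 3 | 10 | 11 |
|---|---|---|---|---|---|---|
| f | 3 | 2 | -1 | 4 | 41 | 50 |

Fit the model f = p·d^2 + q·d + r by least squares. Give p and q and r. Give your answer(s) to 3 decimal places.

Compute the Gram sums: Σd^2·d^2 = 24754, Σd^2·d = 2358, Σd^2 = 238, Σd·d = 238, Σd = 24, Σ1 = 6.
For Aᵀf: Σd^2·f = 10194, Σd·f = 964, Σf = 99.
So AᵀA·[p, q, r]ᵀ = Aᵀf: [[24754, 2358, 238]; [2358, 238, 24]; [238, 24, 6]]·[p, q, r]ᵀ = [10194, 964, 99]ᵀ.
Solving the 3×3 system (Gaussian elimination) gives p = 136959/296486, q = -170143/296486, r = 69942/148243.

p = 0.462, q = -0.574, r = 0.472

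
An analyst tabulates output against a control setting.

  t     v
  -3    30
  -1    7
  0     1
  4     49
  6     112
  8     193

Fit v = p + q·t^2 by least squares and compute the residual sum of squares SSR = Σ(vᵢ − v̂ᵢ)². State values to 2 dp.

SSR = 10.84

Entries of XᵀX: Σ1 = 6, Σt^2 = 126, Σt^2·t^2 = 5730.
Moment sums: Σv = 392, Σt^2·v = 17445.
Determinant 6·5730 − 126² = 18504.
p = (392·5730 − 126·17445)/18504 = 8015/3084; q = (6·17445 − 126·392)/18504 = 3071/1028.
Residuals: 397/771, 1090/771, -4931/3084, -4307/3084, 5725/3084, -2435/3084; SSR = 33431/3084.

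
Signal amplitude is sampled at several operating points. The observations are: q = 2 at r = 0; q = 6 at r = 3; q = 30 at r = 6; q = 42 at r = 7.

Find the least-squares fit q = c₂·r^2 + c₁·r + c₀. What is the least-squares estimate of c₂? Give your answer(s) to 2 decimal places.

c₂ = 1.09

The normal system MᵀM·[c₂, c₁, c₀]ᵀ = Mᵀq is [[3778, 586, 94]; [586, 94, 16]; [94, 16, 4]]·[c₂, c₁, c₀]ᵀ = [3192, 492, 80]ᵀ.
Inverting the 3×3 Gram matrix, [c₂, c₁, c₀]ᵀ = [12/11, -314/165, 326/165]ᵀ.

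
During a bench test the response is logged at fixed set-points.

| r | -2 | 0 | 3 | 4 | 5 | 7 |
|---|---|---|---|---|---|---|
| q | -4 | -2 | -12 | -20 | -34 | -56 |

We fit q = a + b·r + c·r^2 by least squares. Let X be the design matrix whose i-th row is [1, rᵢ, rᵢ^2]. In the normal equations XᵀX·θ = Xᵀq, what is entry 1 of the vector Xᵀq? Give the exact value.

Entry 1 ↔ basis 1, so (Xᵀq)_{1} = Σᵢ qᵢ = (1)·(-4) + (1)·(-2) + (1)·(-12) + (1)·(-20) + (1)·(-34) + (1)·(-56) = -128.

-128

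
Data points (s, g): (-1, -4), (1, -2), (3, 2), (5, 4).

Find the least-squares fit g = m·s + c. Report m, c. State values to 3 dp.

m = 1.400, c = -2.800

The normal equations are: 36·m + 8·c = 28;  8·m + 4·c = 0.
(Σs·s = 36, Σs = 8, Σ1 = 4, Σs·g = 28, Σg = 0.)
Determinant 36·4 − 8² = 80.
m = (28·4 − 8·0)/80 = 7/5; c = (36·0 − 8·28)/80 = -14/5.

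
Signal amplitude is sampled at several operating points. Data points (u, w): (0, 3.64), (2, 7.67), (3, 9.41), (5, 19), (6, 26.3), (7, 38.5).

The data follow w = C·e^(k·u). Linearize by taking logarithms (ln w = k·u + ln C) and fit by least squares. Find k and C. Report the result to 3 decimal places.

Let Y = ln w. Fitting Y = k·u + ln C by least squares:
Σu = 23.0000, Σ(u)² = 123.0000, Σln w = 15.4357, Σu·ln w = 70.6942.
Equations: 123.0000·k + 23.0000·ln C = 70.6942;  23.0000·k + 6·ln C = 15.4357.
Δ = 123.0000·6 − (23.0000)² = 209.0000; k = (70.6942·6 − 23.0000·15.4357)/209.0000 = 0.33083, ln C = (123.0000·15.4357 − 23.0000·70.6942)/209.0000 = 1.30445, so C = exp(1.30445) = 3.68566.

k = 0.331, C = 3.686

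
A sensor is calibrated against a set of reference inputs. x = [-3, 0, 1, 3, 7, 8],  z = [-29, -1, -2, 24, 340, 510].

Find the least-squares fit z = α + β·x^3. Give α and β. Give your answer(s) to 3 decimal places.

α = -2.286, β = 1.000

Compute the Gram sums: Σ1 = 6, Σx^3 = 856, Σx^3·x^3 = 381252.
For Aᵀz: Σz = 842, Σx^3·z = 379169.
So AᵀA·[α, β]ᵀ = Aᵀz: [[6, 856]; [856, 381252]]·[α, β]ᵀ = [842, 379169]ᵀ.
Determinant 6·381252 − 856² = 1554776.
α = (842·381252 − 856·379169)/1554776 = -444310/194347; β = (6·379169 − 856·842)/1554776 = 777131/777388.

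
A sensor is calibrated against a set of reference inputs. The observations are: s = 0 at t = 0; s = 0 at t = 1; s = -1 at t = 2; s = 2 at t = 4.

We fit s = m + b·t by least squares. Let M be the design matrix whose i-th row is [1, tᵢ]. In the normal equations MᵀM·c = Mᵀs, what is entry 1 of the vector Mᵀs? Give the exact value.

1

Entry 1 ↔ basis 1, so (Mᵀs)_{1} = Σᵢ sᵢ = (1)·(0) + (1)·(0) + (1)·(-1) + (1)·(2) = 1.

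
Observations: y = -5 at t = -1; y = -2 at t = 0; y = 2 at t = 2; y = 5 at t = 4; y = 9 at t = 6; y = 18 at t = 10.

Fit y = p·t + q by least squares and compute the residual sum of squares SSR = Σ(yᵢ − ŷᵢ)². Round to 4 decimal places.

Forming MᵀM = [[157, 21]; [21, 6]] and Mᵀy = [263, 27]ᵀ gives MᵀM·[p, q]ᵀ = Mᵀy.
Determinant 157·6 − 21² = 501.
p = (263·6 − 21·27)/501 = 337/167; q = (157·27 − 21·263)/501 = -428/167.
Residuals: -70/167, 94/167, 88/167, -85/167, -91/167, 64/167; SSR = 246/167.

SSR = 1.4731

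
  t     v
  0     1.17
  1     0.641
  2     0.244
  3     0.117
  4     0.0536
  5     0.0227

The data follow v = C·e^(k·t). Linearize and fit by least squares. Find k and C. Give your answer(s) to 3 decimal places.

k = -0.797, C = 1.262

Let Y = ln v. Fitting Y = k·t + ln C by least squares:
AᵀA = [[55.0000, 15.0000]; [15.0000, 6]], rhs = [-40.3344, -10.5555]ᵀ  (here Σt = 15.0000, Σ(t)² = 55.0000, Σln v = -10.5555, Σt·ln v = -40.3344).
Slope k = (n·Σt·ln v − Σt·Σln v)/(n·Σ(t)² − (Σt)²) = (6·-40.3344 − 15.0000·-10.5555)/105.0000 = -0.79690; ln C = (Σln v − k·Σt)/n = 0.23300, so C = exp(0.23300) = 1.26238.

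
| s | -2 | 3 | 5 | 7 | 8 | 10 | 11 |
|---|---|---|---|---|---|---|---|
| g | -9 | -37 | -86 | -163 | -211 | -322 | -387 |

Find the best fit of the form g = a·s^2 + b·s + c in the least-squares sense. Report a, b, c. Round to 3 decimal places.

a = -2.978, b = -2.247, c = -1.853

Normal-equation sums: Σs^2·s^2 = 31860, Σs^2·s = 3330, Σs^2 = 372, Σs·s = 372, Σs = 42, Σ1 = 7.
Moment sums: Σs^2·g = -103037, Σs·g = -10829, Σg = -1215.
So XᵀX·[a, b, c]ᵀ = Xᵀg: [[31860, 3330, 372]; [3330, 372, 42]; [372, 42, 7]]·[a, b, c]ᵀ = [-103037, -10829, -1215]ᵀ.
Row-reducing yields a = -852121/286182, b = -71453/31798, c = -88402/47697.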